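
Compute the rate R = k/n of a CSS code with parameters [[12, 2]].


Code rate R = k/n
= 2/12
= 0.1667

0.1667


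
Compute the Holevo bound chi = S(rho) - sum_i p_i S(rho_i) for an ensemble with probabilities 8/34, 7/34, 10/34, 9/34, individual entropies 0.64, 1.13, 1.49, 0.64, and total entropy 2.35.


chi = S(rho) - sum_i p_i * S(rho_i)
Weighted entropy = 8/34 * 0.64 + 7/34 * 1.13 + 10/34 * 1.49 + 9/34 * 0.64
= 0.9909
chi = 2.35 - 0.9909
= 1.3591

1.3591


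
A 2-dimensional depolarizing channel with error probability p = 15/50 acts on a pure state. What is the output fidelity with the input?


F = (1-p) + p/d
= (1 - 0.3000) + 0.3000/2
= 0.7000 + 0.1500
= 0.8500

0.8500


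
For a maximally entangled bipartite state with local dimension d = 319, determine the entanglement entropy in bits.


For a maximally entangled state in d x d:
S = log2(d) = log2(319)
= 8.3174

8.3174


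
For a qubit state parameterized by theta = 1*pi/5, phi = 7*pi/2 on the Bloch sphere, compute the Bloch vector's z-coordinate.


theta = 0.6283, phi = 10.9956
r_z = cos(theta) = 0.8090

0.8090


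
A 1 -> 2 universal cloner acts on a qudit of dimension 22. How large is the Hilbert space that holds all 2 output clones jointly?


Output space = H^(tensor 2) where dim(H) = 22
dim = 22^2
= 484

484


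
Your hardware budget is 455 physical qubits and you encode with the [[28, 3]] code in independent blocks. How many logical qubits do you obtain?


Each code block uses 28 physical qubits for 3 logical qubit(s).
Number of complete blocks = floor(455 / 28) = 16
Logical qubits = 16 * 3
= 48

48


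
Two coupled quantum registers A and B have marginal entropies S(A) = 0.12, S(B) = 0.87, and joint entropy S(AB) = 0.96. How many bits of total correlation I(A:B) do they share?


I(A:B) = S(A) + S(B) - S(AB)
= 0.12 + 0.87 - 0.96
= 0.0300

0.0300


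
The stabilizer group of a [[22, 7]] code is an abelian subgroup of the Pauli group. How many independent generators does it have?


For an [[n,k]] stabilizer code:
Number of stabilizer generators = n - k
= 22 - 7
= 15

15


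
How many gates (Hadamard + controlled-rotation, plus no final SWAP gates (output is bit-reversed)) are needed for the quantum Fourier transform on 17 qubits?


Hadamard gates: 17
Controlled rotations: n*(n-1)/2 = 17*16/2 = 136
SWAP gates: 0 (omitted)
Total = 17 + 136
= 153

153


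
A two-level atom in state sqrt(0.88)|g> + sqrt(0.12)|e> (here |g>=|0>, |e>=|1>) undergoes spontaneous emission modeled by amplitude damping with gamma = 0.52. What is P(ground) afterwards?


For amplitude damping with parameter gamma on state sqrt(a)|0> + sqrt(b)|1>:
alpha^2 = 0.88, beta^2 = 0.12
P(|0>) = alpha^2 + gamma * beta^2
= 0.88 + 0.52 * 0.12
= 0.88 + 0.0624
= 0.9424

0.9424


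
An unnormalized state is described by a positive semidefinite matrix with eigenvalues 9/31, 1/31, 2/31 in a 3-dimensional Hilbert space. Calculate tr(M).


tr(M) = sum of eigenvalues
= 9/31 + 1/31 + 2/31
= 12/31
= 0.3871

0.3871


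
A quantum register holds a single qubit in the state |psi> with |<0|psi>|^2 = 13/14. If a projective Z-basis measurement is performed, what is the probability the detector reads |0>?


|alpha|^2 = 13/14 = 0.9286
|beta|^2 = 1 - 13/14 = 1/14 = 0.0714
P(|0>) = |alpha|^2 = 0.9286

0.9286


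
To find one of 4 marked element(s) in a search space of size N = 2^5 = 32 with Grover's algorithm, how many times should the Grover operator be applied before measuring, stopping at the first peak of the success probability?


After j Grover iterations the success probability is P(j) = sin^2((2j+1)*theta), where sin(theta) = sqrt(k/N).
N = 2^5 = 32, k = 4
sin(theta) = sqrt(k/N) = 0.3535533906
theta = arcsin(sqrt(k/N)) = 0.3613671239 rad
P(j) reaches its first maximum when (2j+1)*theta is as close as possible to pi/2, i.e. j = round(pi/(4*theta) - 1/2).
pi/(4*theta) - 1/2 = 1.6734
(For comparison, the common estimate pi/4 * sqrt(N/k) = 2.2214; the exact maximiser is used here.)
Optimal iterations = 2

2


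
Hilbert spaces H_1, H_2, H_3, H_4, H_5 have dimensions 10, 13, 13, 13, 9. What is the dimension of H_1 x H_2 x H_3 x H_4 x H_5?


dim(H_1 x H_2 x H_3 x H_4 x H_5) = 10 * 13 * 13 * 13 * 9
= 130 * 13 * 13 * 9
= 1690 * 13 * 9
= 21970 * 9
= 197730

197730


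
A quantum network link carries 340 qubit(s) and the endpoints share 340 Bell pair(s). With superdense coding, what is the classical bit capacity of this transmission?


Superdense coding allows 2 classical bits per shared entangled pair.
340 pair(s) -> 2 * 340 = 680 classical bits

680


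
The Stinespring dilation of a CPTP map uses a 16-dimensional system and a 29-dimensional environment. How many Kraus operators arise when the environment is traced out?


Tracing out the environment in an orthonormal basis {|i>_E} gives Kraus operators K_i = <i|_E U |0>_E.
Number of Kraus operators = dim(H_env) = d_env
= 29

29


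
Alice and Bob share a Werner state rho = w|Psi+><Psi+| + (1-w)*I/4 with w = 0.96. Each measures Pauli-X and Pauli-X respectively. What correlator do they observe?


|Psi+> = (|01> + |10>)/sqrt(2)
For the pure Bell state, <X_A X_B> = +1 (Bell-state Pauli correlator).
The maximally-mixed part I/4 has tr(I/4 * P tensor P) = 0 for any traceless Pauli P.
So <X_A X_B>_rho = w * (+1) + (1 - w) * 0
= 0.96 * (+1)
= 0.9600

0.9600


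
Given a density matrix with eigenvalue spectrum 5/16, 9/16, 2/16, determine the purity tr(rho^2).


tr(rho^2) = sum of eigenvalues squared
= (5/16)^2 + (9/16)^2 + (2/16)^2
= (25 + 81 + 4) / 256
= 110/256
= 0.4297

0.4297


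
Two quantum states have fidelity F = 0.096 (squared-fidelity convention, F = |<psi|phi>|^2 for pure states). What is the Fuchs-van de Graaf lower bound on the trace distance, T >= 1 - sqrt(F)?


Fuchs-van de Graaf (squared-fidelity convention): 1 - sqrt(F) <= T <= sqrt(1 - F).
Lower bound: T >= 1 - sqrt(F)
sqrt(F) = sqrt(0.096) = 0.3098
T >= 1 - 0.3098
T >= 0.6902

0.6902


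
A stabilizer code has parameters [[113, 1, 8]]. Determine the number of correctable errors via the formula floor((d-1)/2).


Code parameters: [[113, 1, 8]], distance d = 8.
Number of correctable errors = floor((d-1)/2)
= floor((8 - 1)/2)
= floor(7/2)
= 3

3


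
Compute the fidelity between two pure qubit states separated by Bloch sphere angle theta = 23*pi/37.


For states separated by angle theta on Bloch sphere:
F = cos^2(theta/2)
theta = 23*pi/37 = 1.9529
theta/2 = 0.9764
cos(theta/2) = 0.5600
F = 0.3136

0.3136


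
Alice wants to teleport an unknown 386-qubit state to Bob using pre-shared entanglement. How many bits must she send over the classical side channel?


Quantum teleportation requires 2 classical bits per qubit teleported.
386 qubit(s) -> 2 * 386 = 772 classical bits

772


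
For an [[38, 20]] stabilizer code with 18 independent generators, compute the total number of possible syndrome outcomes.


Each stabilizer generator gives a binary (+1 or -1) measurement outcome.
With 18 independent generators:
Total syndromes = 2^18
= 262144

262144


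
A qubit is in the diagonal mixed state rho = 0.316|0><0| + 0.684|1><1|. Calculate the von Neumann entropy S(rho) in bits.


S = -p*log2(p) - (1-p)*log2(1-p)
p = 0.3160, 1-p = 0.6840
= -0.3160 * log2(0.3160) - 0.6840 * log2(0.6840)
= -(-0.5252) - (-0.3748)
= 0.9000

0.9000


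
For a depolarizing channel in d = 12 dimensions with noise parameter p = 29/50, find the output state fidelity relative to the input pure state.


F = (1-p) + p/d
= (1 - 0.5800) + 0.5800/12
= 0.4200 + 0.0483
= 0.4683

0.4683


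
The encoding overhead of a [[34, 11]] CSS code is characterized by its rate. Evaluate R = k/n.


Code rate R = k/n
= 11/34
= 0.3235

0.3235


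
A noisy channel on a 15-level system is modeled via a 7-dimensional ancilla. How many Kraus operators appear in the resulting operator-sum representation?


Tracing out the environment in an orthonormal basis {|i>_E} gives Kraus operators K_i = <i|_E U |0>_E.
Number of Kraus operators = dim(H_env) = d_env
= 7

7


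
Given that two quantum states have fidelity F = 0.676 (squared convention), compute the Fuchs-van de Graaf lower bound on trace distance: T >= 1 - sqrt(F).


Fuchs-van de Graaf (squared-fidelity convention): 1 - sqrt(F) <= T <= sqrt(1 - F).
Lower bound: T >= 1 - sqrt(F)
sqrt(F) = sqrt(0.676) = 0.8222
T >= 1 - 0.8222
T >= 0.1778

0.1778


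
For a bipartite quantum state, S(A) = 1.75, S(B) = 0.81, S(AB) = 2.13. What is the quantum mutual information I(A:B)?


I(A:B) = S(A) + S(B) - S(AB)
= 1.75 + 0.81 - 2.13
= 0.4300

0.4300


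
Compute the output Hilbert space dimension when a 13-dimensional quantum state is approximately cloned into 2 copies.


Output space = H^(tensor 2) where dim(H) = 13
dim = 13^2
= 169

169


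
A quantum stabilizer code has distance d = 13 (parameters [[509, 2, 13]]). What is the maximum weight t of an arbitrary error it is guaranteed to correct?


Code parameters: [[509, 2, 13]], distance d = 13.
Number of correctable errors = floor((d-1)/2)
= floor((13 - 1)/2)
= floor(12/2)
= 6

6


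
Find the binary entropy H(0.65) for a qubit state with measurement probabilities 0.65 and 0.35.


S = -p*log2(p) - (1-p)*log2(1-p)
p = 0.6500, 1-p = 0.3500
= -0.6500 * log2(0.6500) - 0.3500 * log2(0.3500)
= -(-0.4040) - (-0.5301)
= 0.9341

0.9341


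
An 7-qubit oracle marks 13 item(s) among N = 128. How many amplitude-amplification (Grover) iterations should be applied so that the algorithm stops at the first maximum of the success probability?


After j Grover iterations the success probability is P(j) = sin^2((2j+1)*theta), where sin(theta) = sqrt(k/N).
N = 2^7 = 128, k = 13
sin(theta) = sqrt(k/N) = 0.3186887196
theta = arcsin(sqrt(k/N)) = 0.3243457527 rad
P(j) reaches its first maximum when (2j+1)*theta is as close as possible to pi/2, i.e. j = round(pi/(4*theta) - 1/2).
pi/(4*theta) - 1/2 = 1.9215
(For comparison, the common estimate pi/4 * sqrt(N/k) = 2.4645; the exact maximiser is used here.)
Optimal iterations = 2

2


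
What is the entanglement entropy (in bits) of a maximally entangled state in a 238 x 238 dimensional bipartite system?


For a maximally entangled state in d x d:
S = log2(d) = log2(238)
= 7.8948

7.8948


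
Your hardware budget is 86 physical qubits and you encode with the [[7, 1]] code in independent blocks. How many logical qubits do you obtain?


Each code block uses 7 physical qubits for 1 logical qubit(s).
Number of complete blocks = floor(86 / 7) = 12
Logical qubits = 12 * 1
= 12

12


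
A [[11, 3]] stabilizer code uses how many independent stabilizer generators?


For an [[n,k]] stabilizer code:
Number of stabilizer generators = n - k
= 11 - 3
= 8

8


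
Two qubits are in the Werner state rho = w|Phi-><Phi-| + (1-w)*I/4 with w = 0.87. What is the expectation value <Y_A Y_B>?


|Phi-> = (|00> - |11>)/sqrt(2)
For the pure Bell state, <Y_A Y_B> = +1 (Bell-state Pauli correlator).
The maximally-mixed part I/4 has tr(I/4 * P tensor P) = 0 for any traceless Pauli P.
So <Y_A Y_B>_rho = w * (+1) + (1 - w) * 0
= 0.87 * (+1)
= 0.8700

0.8700


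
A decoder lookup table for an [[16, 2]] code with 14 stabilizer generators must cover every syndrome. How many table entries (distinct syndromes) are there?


Each stabilizer generator gives a binary (+1 or -1) measurement outcome.
With 14 independent generators:
Total syndromes = 2^14
= 16384

16384


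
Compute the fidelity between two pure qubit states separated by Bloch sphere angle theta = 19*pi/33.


For states separated by angle theta on Bloch sphere:
F = cos^2(theta/2)
theta = 19*pi/33 = 1.8088
theta/2 = 0.9044
cos(theta/2) = 0.6182
F = 0.3821

0.3821


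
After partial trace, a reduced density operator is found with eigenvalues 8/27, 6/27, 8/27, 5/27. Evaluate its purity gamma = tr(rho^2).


tr(rho^2) = sum of eigenvalues squared
= (8/27)^2 + (6/27)^2 + (8/27)^2 + (5/27)^2
= (64 + 36 + 64 + 25) / 729
= 189/729
= 0.2593

0.2593


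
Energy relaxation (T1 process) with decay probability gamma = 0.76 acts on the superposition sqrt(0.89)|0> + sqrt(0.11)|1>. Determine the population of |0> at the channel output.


For amplitude damping with parameter gamma on state sqrt(a)|0> + sqrt(b)|1>:
alpha^2 = 0.89, beta^2 = 0.11
P(|0>) = alpha^2 + gamma * beta^2
= 0.89 + 0.76 * 0.11
= 0.89 + 0.0836
= 0.9736

0.9736


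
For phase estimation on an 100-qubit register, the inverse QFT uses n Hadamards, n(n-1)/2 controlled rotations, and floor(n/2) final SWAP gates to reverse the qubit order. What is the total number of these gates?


Hadamard gates: 100
Controlled rotations: n*(n-1)/2 = 100*99/2 = 4950
SWAP gates: floor(n/2) = floor(100/2) = 50
Total = 100 + 4950 + 50
= 5100

5100


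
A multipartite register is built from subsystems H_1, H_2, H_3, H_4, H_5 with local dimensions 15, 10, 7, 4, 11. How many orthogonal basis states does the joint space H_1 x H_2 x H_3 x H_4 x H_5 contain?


dim(H_1 x H_2 x H_3 x H_4 x H_5) = 15 * 10 * 7 * 4 * 11
= 150 * 7 * 4 * 11
= 1050 * 4 * 11
= 4200 * 11
= 46200

46200


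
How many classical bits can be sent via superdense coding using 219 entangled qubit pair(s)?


Superdense coding allows 2 classical bits per shared entangled pair.
219 pair(s) -> 2 * 219 = 438 classical bits

438


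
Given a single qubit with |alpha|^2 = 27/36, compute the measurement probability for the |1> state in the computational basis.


|alpha|^2 = 27/36 = 0.7500
|beta|^2 = 1 - 27/36 = 9/36 = 0.2500
P(|1>) = |beta|^2 = 0.2500

0.2500


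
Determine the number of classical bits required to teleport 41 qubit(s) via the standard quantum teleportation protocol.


Quantum teleportation requires 2 classical bits per qubit teleported.
41 qubit(s) -> 2 * 41 = 82 classical bits

82


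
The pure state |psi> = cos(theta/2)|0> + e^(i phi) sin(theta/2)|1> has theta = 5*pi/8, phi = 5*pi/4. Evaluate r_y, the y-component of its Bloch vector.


theta = 1.9635, phi = 3.9270
r_y = sin(theta)*sin(phi) = 0.9239 * -0.7071
r_y = -0.6533

-0.6533


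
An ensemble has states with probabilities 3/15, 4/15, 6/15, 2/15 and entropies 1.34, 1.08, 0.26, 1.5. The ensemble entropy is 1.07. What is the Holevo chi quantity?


chi = S(rho) - sum_i p_i * S(rho_i)
Weighted entropy = 3/15 * 1.34 + 4/15 * 1.08 + 6/15 * 0.26 + 2/15 * 1.5
= 0.8600
chi = 1.07 - 0.8600
= 0.2100

0.2100


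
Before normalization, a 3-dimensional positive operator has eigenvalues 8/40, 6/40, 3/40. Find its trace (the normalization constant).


tr(M) = sum of eigenvalues
= 8/40 + 6/40 + 3/40
= 17/40
= 0.4250

0.4250


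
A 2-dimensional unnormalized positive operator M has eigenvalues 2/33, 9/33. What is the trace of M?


tr(M) = sum of eigenvalues
= 2/33 + 9/33
= 11/33
= 0.3333

0.3333


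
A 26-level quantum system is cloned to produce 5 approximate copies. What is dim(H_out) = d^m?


Output space = H^(tensor 5) where dim(H) = 26
dim = 26^5
= 676 (after 2 factors)
= 17576 (after 3 factors)
= 456976 (after 4 factors)
= 11881376 (after 5 factors)
= 11881376

11881376


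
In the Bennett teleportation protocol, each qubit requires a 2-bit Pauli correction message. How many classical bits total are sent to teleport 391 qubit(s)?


Quantum teleportation requires 2 classical bits per qubit teleported.
391 qubit(s) -> 2 * 391 = 782 classical bits

782


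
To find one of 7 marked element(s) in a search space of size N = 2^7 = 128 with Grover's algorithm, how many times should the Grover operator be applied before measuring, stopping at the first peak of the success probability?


After j Grover iterations the success probability is P(j) = sin^2((2j+1)*theta), where sin(theta) = sqrt(k/N).
N = 2^7 = 128, k = 7
sin(theta) = sqrt(k/N) = 0.2338535867
theta = arcsin(sqrt(k/N)) = 0.2360392927 rad
P(j) reaches its first maximum when (2j+1)*theta is as close as possible to pi/2, i.e. j = round(pi/(4*theta) - 1/2).
pi/(4*theta) - 1/2 = 2.8274
(For comparison, the common estimate pi/4 * sqrt(N/k) = 3.3585; the exact maximiser is used here.)
Optimal iterations = 3

3


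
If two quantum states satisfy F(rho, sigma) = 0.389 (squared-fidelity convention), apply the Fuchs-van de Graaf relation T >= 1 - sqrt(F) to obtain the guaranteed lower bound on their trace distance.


Fuchs-van de Graaf (squared-fidelity convention): 1 - sqrt(F) <= T <= sqrt(1 - F).
Lower bound: T >= 1 - sqrt(F)
sqrt(F) = sqrt(0.389) = 0.6237
T >= 1 - 0.6237
T >= 0.3763

0.3763


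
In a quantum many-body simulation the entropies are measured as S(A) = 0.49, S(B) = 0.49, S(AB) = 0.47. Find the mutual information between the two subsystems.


I(A:B) = S(A) + S(B) - S(AB)
= 0.49 + 0.49 - 0.47
= 0.5100

0.5100


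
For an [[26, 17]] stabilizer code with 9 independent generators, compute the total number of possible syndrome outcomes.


Each stabilizer generator gives a binary (+1 or -1) measurement outcome.
With 9 independent generators:
Total syndromes = 2^9
= 512

512


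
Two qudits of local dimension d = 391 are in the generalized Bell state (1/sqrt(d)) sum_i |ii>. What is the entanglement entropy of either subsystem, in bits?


For a maximally entangled state in d x d:
S = log2(d) = log2(391)
= 8.6110

8.6110


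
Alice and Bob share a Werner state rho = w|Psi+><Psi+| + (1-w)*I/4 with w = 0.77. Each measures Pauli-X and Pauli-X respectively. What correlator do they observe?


|Psi+> = (|01> + |10>)/sqrt(2)
For the pure Bell state, <X_A X_B> = +1 (Bell-state Pauli correlator).
The maximally-mixed part I/4 has tr(I/4 * P tensor P) = 0 for any traceless Pauli P.
So <X_A X_B>_rho = w * (+1) + (1 - w) * 0
= 0.77 * (+1)
= 0.7700

0.7700


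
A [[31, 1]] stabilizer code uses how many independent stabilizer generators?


For an [[n,k]] stabilizer code:
Number of stabilizer generators = n - k
= 31 - 1
= 30

30


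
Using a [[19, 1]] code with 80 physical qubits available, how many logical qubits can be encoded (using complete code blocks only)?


Each code block uses 19 physical qubits for 1 logical qubit(s).
Number of complete blocks = floor(80 / 19) = 4
Logical qubits = 4 * 1
= 4

4


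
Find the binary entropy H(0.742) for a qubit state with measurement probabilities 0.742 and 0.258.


S = -p*log2(p) - (1-p)*log2(1-p)
p = 0.7420, 1-p = 0.2580
= -0.7420 * log2(0.7420) - 0.2580 * log2(0.2580)
= -(-0.3194) - (-0.5043)
= 0.8237

0.8237


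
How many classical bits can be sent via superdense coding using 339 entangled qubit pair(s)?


Superdense coding allows 2 classical bits per shared entangled pair.
339 pair(s) -> 2 * 339 = 678 classical bits

678


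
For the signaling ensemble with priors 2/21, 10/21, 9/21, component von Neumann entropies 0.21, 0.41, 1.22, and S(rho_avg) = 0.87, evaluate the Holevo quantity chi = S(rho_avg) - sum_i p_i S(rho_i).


chi = S(rho) - sum_i p_i * S(rho_i)
Weighted entropy = 2/21 * 0.21 + 10/21 * 0.41 + 9/21 * 1.22
= 0.7381
chi = 0.87 - 0.7381
= 0.1319

0.1319


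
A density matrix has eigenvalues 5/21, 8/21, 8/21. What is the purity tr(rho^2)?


tr(rho^2) = sum of eigenvalues squared
= (5/21)^2 + (8/21)^2 + (8/21)^2
= (25 + 64 + 64) / 441
= 153/441
= 0.3469

0.3469


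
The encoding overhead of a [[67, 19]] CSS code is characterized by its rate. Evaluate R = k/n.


Code rate R = k/n
= 19/67
= 0.2836

0.2836


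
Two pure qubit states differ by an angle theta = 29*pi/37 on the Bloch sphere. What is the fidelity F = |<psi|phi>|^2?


For states separated by angle theta on Bloch sphere:
F = cos^2(theta/2)
theta = 29*pi/37 = 2.4623
theta/2 = 1.2312
cos(theta/2) = 0.3331
F = 0.1110

0.1110


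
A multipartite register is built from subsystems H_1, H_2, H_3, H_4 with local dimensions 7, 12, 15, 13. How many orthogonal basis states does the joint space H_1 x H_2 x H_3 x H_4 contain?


dim(H_1 x H_2 x H_3 x H_4) = 7 * 12 * 15 * 13
= 84 * 15 * 13
= 1260 * 13
= 16380

16380


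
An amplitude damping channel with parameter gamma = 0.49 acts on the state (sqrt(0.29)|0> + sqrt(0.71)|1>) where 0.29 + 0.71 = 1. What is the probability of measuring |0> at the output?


For amplitude damping with parameter gamma on state sqrt(a)|0> + sqrt(b)|1>:
alpha^2 = 0.29, beta^2 = 0.71
P(|0>) = alpha^2 + gamma * beta^2
= 0.29 + 0.49 * 0.71
= 0.29 + 0.3479
= 0.6379

0.6379


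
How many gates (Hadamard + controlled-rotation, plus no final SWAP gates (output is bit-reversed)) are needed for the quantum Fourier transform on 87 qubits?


Hadamard gates: 87
Controlled rotations: n*(n-1)/2 = 87*86/2 = 3741
SWAP gates: 0 (omitted)
Total = 87 + 3741
= 3828

3828


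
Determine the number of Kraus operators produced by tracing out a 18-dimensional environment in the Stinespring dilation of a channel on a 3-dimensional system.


Tracing out the environment in an orthonormal basis {|i>_E} gives Kraus operators K_i = <i|_E U |0>_E.
Number of Kraus operators = dim(H_env) = d_env
= 18

18


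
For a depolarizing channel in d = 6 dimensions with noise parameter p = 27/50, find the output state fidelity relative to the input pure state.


F = (1-p) + p/d
= (1 - 0.5400) + 0.5400/6
= 0.4600 + 0.0900
= 0.5500

0.5500


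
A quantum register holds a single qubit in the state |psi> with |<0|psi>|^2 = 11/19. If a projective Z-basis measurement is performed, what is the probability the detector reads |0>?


|alpha|^2 = 11/19 = 0.5789
|beta|^2 = 1 - 11/19 = 8/19 = 0.4211
P(|0>) = |alpha|^2 = 0.5789

0.5789


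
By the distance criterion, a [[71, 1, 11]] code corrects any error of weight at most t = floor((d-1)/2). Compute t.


Code parameters: [[71, 1, 11]], distance d = 11.
Number of correctable errors = floor((d-1)/2)
= floor((11 - 1)/2)
= floor(10/2)
= 5

5


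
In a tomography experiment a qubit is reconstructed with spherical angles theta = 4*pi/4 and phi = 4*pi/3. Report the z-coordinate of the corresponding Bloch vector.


theta = 3.1416, phi = 4.1888
r_z = cos(theta) = -1.0000

-1.0000


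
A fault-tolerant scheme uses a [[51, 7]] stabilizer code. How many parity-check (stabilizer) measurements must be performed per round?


For an [[n,k]] stabilizer code:
Number of stabilizer generators = n - k
= 51 - 7
= 44

44


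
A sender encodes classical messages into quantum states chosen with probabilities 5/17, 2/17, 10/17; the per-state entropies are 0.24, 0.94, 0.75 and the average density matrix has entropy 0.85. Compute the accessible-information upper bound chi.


chi = S(rho) - sum_i p_i * S(rho_i)
Weighted entropy = 5/17 * 0.24 + 2/17 * 0.94 + 10/17 * 0.75
= 0.6224
chi = 0.85 - 0.6224
= 0.2276

0.2276


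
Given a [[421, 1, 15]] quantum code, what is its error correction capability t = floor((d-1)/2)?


Code parameters: [[421, 1, 15]], distance d = 15.
Number of correctable errors = floor((d-1)/2)
= floor((15 - 1)/2)
= floor(14/2)
= 7

7


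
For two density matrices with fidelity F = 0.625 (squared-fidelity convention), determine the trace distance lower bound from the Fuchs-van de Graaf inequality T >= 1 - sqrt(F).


Fuchs-van de Graaf (squared-fidelity convention): 1 - sqrt(F) <= T <= sqrt(1 - F).
Lower bound: T >= 1 - sqrt(F)
sqrt(F) = sqrt(0.625) = 0.7906
T >= 1 - 0.7906
T >= 0.2094

0.2094


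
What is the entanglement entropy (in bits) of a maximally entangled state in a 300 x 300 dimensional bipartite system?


For a maximally entangled state in d x d:
S = log2(d) = log2(300)
= 8.2288

8.2288


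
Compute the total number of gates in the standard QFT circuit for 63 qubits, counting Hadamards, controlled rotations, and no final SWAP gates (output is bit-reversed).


Hadamard gates: 63
Controlled rotations: n*(n-1)/2 = 63*62/2 = 1953
SWAP gates: 0 (omitted)
Total = 63 + 1953
= 2016

2016


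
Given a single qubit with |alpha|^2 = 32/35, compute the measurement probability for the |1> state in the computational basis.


|alpha|^2 = 32/35 = 0.9143
|beta|^2 = 1 - 32/35 = 3/35 = 0.0857
P(|1>) = |beta|^2 = 0.0857

0.0857


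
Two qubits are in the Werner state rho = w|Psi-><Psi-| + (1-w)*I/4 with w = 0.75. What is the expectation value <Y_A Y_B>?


|Psi-> = (|01> - |10>)/sqrt(2)
For the pure Bell state, <Y_A Y_B> = -1 (Bell-state Pauli correlator).
The maximally-mixed part I/4 has tr(I/4 * P tensor P) = 0 for any traceless Pauli P.
So <Y_A Y_B>_rho = w * (-1) + (1 - w) * 0
= 0.75 * (-1)
= -0.7500

-0.7500


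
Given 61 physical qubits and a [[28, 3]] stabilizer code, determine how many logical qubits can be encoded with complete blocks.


Each code block uses 28 physical qubits for 3 logical qubit(s).
Number of complete blocks = floor(61 / 28) = 2
Logical qubits = 2 * 3
= 6

6


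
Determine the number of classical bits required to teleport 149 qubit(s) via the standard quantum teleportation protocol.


Quantum teleportation requires 2 classical bits per qubit teleported.
149 qubit(s) -> 2 * 149 = 298 classical bits

298


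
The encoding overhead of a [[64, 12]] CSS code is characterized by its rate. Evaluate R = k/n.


Code rate R = k/n
= 12/64
= 0.1875

0.1875


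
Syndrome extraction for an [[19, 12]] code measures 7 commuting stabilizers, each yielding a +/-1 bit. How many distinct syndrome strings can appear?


Each stabilizer generator gives a binary (+1 or -1) measurement outcome.
With 7 independent generators:
Total syndromes = 2^7
= 128

128


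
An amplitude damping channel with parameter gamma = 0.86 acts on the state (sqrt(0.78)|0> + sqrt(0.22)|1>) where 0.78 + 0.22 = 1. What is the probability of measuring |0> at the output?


For amplitude damping with parameter gamma on state sqrt(a)|0> + sqrt(b)|1>:
alpha^2 = 0.78, beta^2 = 0.22
P(|0>) = alpha^2 + gamma * beta^2
= 0.78 + 0.86 * 0.22
= 0.78 + 0.1892
= 0.9692

0.9692


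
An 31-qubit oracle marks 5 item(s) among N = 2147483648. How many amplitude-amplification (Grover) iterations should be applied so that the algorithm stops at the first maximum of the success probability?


After j Grover iterations the success probability is P(j) = sin^2((2j+1)*theta), where sin(theta) = sqrt(k/N).
N = 2^31 = 2147483648, k = 5
sin(theta) = sqrt(k/N) = 4.825252777e-05
theta = arcsin(sqrt(k/N)) = 4.825252779e-05 rad
P(j) reaches its first maximum when (2j+1)*theta is as close as possible to pi/2, i.e. j = round(pi/(4*theta) - 1/2).
pi/(4*theta) - 1/2 = 16276.3294
(For comparison, the common estimate pi/4 * sqrt(N/k) = 16276.8294; the exact maximiser is used here.)
Optimal iterations = 16276

16276


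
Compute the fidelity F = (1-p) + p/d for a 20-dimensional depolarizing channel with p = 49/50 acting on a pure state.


F = (1-p) + p/d
= (1 - 0.9800) + 0.9800/20
= 0.0200 + 0.0490
= 0.0690

0.0690


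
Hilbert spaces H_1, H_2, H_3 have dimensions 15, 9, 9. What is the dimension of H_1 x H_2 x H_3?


dim(H_1 x H_2 x H_3) = 15 * 9 * 9
= 135 * 9
= 1215

1215


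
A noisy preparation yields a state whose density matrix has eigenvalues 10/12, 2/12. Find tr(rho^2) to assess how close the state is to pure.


tr(rho^2) = sum of eigenvalues squared
= (10/12)^2 + (2/12)^2
= (100 + 4) / 144
= 104/144
= 0.7222

0.7222


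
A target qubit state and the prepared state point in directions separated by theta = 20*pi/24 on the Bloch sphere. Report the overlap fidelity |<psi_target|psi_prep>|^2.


For states separated by angle theta on Bloch sphere:
F = cos^2(theta/2)
theta = 20*pi/24 = 2.6180
theta/2 = 1.3090
cos(theta/2) = 0.2588
F = 0.0670

0.0670


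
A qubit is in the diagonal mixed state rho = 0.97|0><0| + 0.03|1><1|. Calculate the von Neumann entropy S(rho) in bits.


S = -p*log2(p) - (1-p)*log2(1-p)
p = 0.9700, 1-p = 0.0300
= -0.9700 * log2(0.9700) - 0.0300 * log2(0.0300)
= -(-0.0426) - (-0.1518)
= 0.1944

0.1944


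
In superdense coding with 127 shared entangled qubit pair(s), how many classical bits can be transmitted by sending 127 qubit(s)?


Superdense coding allows 2 classical bits per shared entangled pair.
127 pair(s) -> 2 * 127 = 254 classical bits

254


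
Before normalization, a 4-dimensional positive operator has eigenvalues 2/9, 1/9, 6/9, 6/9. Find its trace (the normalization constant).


tr(M) = sum of eigenvalues
= 2/9 + 1/9 + 6/9 + 6/9
= 15/9
= 1.6667

1.6667


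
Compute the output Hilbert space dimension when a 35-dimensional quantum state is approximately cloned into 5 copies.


Output space = H^(tensor 5) where dim(H) = 35
dim = 35^5
= 1225 (after 2 factors)
= 42875 (after 3 factors)
= 1500625 (after 4 factors)
= 52521875 (after 5 factors)
= 52521875

52521875


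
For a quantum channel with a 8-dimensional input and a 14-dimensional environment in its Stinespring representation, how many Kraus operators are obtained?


Tracing out the environment in an orthonormal basis {|i>_E} gives Kraus operators K_i = <i|_E U |0>_E.
Number of Kraus operators = dim(H_env) = d_env
= 14

14


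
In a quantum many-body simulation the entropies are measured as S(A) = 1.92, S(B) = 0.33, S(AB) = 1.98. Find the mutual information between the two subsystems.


I(A:B) = S(A) + S(B) - S(AB)
= 1.92 + 0.33 - 1.98
= 0.2700

0.2700


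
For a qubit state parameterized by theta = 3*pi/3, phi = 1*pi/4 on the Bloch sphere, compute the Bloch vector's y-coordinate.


theta = 3.1416, phi = 0.7854
r_y = sin(theta)*sin(phi) = 0.0000 * 0.7071
r_y = 0.0000

0.0000


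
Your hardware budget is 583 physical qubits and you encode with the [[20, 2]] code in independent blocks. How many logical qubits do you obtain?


Each code block uses 20 physical qubits for 2 logical qubit(s).
Number of complete blocks = floor(583 / 20) = 29
Logical qubits = 29 * 2
= 58

58


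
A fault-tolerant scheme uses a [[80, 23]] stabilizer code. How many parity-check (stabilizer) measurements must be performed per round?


For an [[n,k]] stabilizer code:
Number of stabilizer generators = n - k
= 80 - 23
= 57

57


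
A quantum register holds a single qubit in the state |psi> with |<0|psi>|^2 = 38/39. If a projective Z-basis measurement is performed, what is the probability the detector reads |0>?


|alpha|^2 = 38/39 = 0.9744
|beta|^2 = 1 - 38/39 = 1/39 = 0.0256
P(|0>) = |alpha|^2 = 0.9744

0.9744


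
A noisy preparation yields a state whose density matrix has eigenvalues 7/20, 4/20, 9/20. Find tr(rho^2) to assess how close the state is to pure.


tr(rho^2) = sum of eigenvalues squared
= (7/20)^2 + (4/20)^2 + (9/20)^2
= (49 + 16 + 81) / 400
= 146/400
= 0.3650

0.3650


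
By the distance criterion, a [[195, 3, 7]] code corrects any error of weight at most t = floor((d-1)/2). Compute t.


Code parameters: [[195, 3, 7]], distance d = 7.
Number of correctable errors = floor((d-1)/2)
= floor((7 - 1)/2)
= floor(6/2)
= 3

3


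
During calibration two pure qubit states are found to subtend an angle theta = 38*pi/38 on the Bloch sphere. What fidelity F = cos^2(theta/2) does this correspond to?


For states separated by angle theta on Bloch sphere:
F = cos^2(theta/2)
theta = 38*pi/38 = 3.1416
theta/2 = 1.5708
cos(theta/2) = 0.0000
F = 0.0000

0.0000


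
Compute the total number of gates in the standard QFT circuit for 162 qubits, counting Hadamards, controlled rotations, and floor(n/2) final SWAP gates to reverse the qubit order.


Hadamard gates: 162
Controlled rotations: n*(n-1)/2 = 162*161/2 = 13041
SWAP gates: floor(n/2) = floor(162/2) = 81
Total = 162 + 13041 + 81
= 13284

13284


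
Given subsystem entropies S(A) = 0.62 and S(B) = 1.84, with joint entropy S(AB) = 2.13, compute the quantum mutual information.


I(A:B) = S(A) + S(B) - S(AB)
= 0.62 + 1.84 - 2.13
= 0.3300

0.3300


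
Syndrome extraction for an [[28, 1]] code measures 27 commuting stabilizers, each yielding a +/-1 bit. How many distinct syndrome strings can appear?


Each stabilizer generator gives a binary (+1 or -1) measurement outcome.
With 27 independent generators:
Total syndromes = 2^27
= 134217728

134217728


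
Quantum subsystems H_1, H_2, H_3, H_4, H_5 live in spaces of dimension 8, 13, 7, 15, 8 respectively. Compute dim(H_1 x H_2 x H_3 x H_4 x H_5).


dim(H_1 x H_2 x H_3 x H_4 x H_5) = 8 * 13 * 7 * 15 * 8
= 104 * 7 * 15 * 8
= 728 * 15 * 8
= 10920 * 8
= 87360

87360


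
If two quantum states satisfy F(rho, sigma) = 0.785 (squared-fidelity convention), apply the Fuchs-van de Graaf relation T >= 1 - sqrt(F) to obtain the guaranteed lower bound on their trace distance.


Fuchs-van de Graaf (squared-fidelity convention): 1 - sqrt(F) <= T <= sqrt(1 - F).
Lower bound: T >= 1 - sqrt(F)
sqrt(F) = sqrt(0.785) = 0.8860
T >= 1 - 0.8860
T >= 0.1140

0.1140


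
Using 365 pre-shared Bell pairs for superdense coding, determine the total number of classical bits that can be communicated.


Superdense coding allows 2 classical bits per shared entangled pair.
365 pair(s) -> 2 * 365 = 730 classical bits

730


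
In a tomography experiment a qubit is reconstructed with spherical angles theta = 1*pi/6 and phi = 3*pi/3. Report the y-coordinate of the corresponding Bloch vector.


theta = 0.5236, phi = 3.1416
r_y = sin(theta)*sin(phi) = 0.5000 * 0.0000
r_y = 0.0000

0.0000


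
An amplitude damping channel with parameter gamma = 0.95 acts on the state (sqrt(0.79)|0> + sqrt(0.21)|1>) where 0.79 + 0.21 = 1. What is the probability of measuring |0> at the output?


For amplitude damping with parameter gamma on state sqrt(a)|0> + sqrt(b)|1>:
alpha^2 = 0.79, beta^2 = 0.21
P(|0>) = alpha^2 + gamma * beta^2
= 0.79 + 0.95 * 0.21
= 0.79 + 0.1995
= 0.9895

0.9895


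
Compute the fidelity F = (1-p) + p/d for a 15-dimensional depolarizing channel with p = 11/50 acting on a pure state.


F = (1-p) + p/d
= (1 - 0.2200) + 0.2200/15
= 0.7800 + 0.0147
= 0.7947

0.7947


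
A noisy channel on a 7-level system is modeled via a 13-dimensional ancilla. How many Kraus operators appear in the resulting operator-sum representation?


Tracing out the environment in an orthonormal basis {|i>_E} gives Kraus operators K_i = <i|_E U |0>_E.
Number of Kraus operators = dim(H_env) = d_env
= 13

13


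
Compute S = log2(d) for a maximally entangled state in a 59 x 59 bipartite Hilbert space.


For a maximally entangled state in d x d:
S = log2(d) = log2(59)
= 5.8826

5.8826


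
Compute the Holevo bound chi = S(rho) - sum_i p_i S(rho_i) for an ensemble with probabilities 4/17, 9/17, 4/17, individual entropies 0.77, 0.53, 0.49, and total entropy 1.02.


chi = S(rho) - sum_i p_i * S(rho_i)
Weighted entropy = 4/17 * 0.77 + 9/17 * 0.53 + 4/17 * 0.49
= 0.5771
chi = 1.02 - 0.5771
= 0.4429

0.4429


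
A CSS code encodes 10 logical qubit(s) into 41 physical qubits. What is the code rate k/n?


Code rate R = k/n
= 10/41
= 0.2439

0.2439


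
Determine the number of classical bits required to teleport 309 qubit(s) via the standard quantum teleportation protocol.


Quantum teleportation requires 2 classical bits per qubit teleported.
309 qubit(s) -> 2 * 309 = 618 classical bits

618


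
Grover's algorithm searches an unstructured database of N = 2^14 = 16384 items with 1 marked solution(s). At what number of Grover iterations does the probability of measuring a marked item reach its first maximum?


After j Grover iterations the success probability is P(j) = sin^2((2j+1)*theta), where sin(theta) = sqrt(k/N).
N = 2^14 = 16384, k = 1
sin(theta) = sqrt(k/N) = 0.0078125
theta = arcsin(sqrt(k/N)) = 0.007812579475 rad
P(j) reaches its first maximum when (2j+1)*theta is as close as possible to pi/2, i.e. j = round(pi/(4*theta) - 1/2).
pi/(4*theta) - 1/2 = 100.0299
(For comparison, the common estimate pi/4 * sqrt(N/k) = 100.5310; the exact maximiser is used here.)
Optimal iterations = 100

100


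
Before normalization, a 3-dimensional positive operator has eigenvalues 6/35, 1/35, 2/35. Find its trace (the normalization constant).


tr(M) = sum of eigenvalues
= 6/35 + 1/35 + 2/35
= 9/35
= 0.2571

0.2571


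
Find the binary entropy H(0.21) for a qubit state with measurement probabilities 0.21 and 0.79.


S = -p*log2(p) - (1-p)*log2(1-p)
p = 0.2100, 1-p = 0.7900
= -0.2100 * log2(0.2100) - 0.7900 * log2(0.7900)
= -(-0.4728) - (-0.2687)
= 0.7415

0.7415


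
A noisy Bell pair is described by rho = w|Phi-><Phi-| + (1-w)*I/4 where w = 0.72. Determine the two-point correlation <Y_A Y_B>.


|Phi-> = (|00> - |11>)/sqrt(2)
For the pure Bell state, <Y_A Y_B> = +1 (Bell-state Pauli correlator).
The maximally-mixed part I/4 has tr(I/4 * P tensor P) = 0 for any traceless Pauli P.
So <Y_A Y_B>_rho = w * (+1) + (1 - w) * 0
= 0.72 * (+1)
= 0.7200

0.7200


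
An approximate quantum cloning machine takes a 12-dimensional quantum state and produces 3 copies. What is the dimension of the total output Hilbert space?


Output space = H^(tensor 3) where dim(H) = 12
dim = 12^3
= 144 (after 2 factors)
= 1728 (after 3 factors)
= 1728

1728


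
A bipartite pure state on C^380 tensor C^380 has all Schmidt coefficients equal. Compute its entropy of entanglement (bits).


For a maximally entangled state in d x d:
S = log2(d) = log2(380)
= 8.5699

8.5699


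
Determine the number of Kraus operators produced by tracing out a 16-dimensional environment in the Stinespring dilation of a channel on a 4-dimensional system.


Tracing out the environment in an orthonormal basis {|i>_E} gives Kraus operators K_i = <i|_E U |0>_E.
Number of Kraus operators = dim(H_env) = d_env
= 16

16


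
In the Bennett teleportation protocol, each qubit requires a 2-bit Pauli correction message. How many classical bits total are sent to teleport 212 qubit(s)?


Quantum teleportation requires 2 classical bits per qubit teleported.
212 qubit(s) -> 2 * 212 = 424 classical bits

424


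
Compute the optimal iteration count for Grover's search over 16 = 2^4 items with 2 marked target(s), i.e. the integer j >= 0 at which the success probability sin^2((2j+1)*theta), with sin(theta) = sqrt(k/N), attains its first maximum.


After j Grover iterations the success probability is P(j) = sin^2((2j+1)*theta), where sin(theta) = sqrt(k/N).
N = 2^4 = 16, k = 2
sin(theta) = sqrt(k/N) = 0.3535533906
theta = arcsin(sqrt(k/N)) = 0.3613671239 rad
P(j) reaches its first maximum when (2j+1)*theta is as close as possible to pi/2, i.e. j = round(pi/(4*theta) - 1/2).
pi/(4*theta) - 1/2 = 1.6734
(For comparison, the common estimate pi/4 * sqrt(N/k) = 2.2214; the exact maximiser is used here.)
Optimal iterations = 2

2


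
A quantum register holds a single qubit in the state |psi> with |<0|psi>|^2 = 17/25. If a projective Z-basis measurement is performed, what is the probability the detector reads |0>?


|alpha|^2 = 17/25 = 0.6800
|beta|^2 = 1 - 17/25 = 8/25 = 0.3200
P(|0>) = |alpha|^2 = 0.6800

0.6800


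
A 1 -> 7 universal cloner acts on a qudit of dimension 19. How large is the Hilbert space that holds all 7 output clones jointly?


Output space = H^(tensor 7) where dim(H) = 19
dim = 19^7
= 361 (after 2 factors)
= 6859 (after 3 factors)
= 130321 (after 4 factors)
= 2476099 (after 5 factors)
= 47045881 (after 6 factors)
= 893871739 (after 7 factors)
= 893871739

893871739


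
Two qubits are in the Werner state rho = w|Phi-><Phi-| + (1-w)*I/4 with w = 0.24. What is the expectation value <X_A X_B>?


|Phi-> = (|00> - |11>)/sqrt(2)
For the pure Bell state, <X_A X_B> = -1 (Bell-state Pauli correlator).
The maximally-mixed part I/4 has tr(I/4 * P tensor P) = 0 for any traceless Pauli P.
So <X_A X_B>_rho = w * (-1) + (1 - w) * 0
= 0.24 * (-1)
= -0.2400

-0.2400


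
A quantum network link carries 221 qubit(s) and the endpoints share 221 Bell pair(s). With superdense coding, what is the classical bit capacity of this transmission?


Superdense coding allows 2 classical bits per shared entangled pair.
221 pair(s) -> 2 * 221 = 442 classical bits

442


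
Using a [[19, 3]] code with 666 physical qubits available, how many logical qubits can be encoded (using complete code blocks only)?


Each code block uses 19 physical qubits for 3 logical qubit(s).
Number of complete blocks = floor(666 / 19) = 35
Logical qubits = 35 * 3
= 105

105
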